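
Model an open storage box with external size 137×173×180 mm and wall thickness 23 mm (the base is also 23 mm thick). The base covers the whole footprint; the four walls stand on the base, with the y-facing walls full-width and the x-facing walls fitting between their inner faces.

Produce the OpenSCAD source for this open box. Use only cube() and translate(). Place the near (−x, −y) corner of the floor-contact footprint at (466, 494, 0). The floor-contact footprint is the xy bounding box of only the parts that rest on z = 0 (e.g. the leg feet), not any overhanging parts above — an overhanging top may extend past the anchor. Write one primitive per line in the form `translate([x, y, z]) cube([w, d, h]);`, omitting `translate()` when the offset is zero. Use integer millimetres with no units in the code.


translate([466, 494, 0]) cube([137, 173, 23]);
translate([466, 494, 23]) cube([137, 23, 157]);
translate([466, 644, 23]) cube([137, 23, 157]);
translate([466, 517, 23]) cube([23, 127, 157]);
translate([580, 517, 23]) cube([23, 127, 157]);


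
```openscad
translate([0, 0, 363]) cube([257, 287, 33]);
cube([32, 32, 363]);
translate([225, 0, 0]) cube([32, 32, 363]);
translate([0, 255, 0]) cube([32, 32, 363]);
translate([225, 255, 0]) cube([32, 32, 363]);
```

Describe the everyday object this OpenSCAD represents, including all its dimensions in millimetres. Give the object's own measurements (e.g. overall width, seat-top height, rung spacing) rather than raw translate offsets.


A four-legged stool. The seat is a 257×287×33 mm slab whose top surface is at z = 396 mm; four square legs, each 32×32 mm in cross-section, run from the floor (z = 0) to the underside of the seat, each flush with a corner of the seat.


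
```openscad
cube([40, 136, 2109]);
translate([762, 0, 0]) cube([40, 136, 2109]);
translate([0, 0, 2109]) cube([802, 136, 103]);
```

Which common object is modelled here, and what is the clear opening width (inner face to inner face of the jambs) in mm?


A door frame. The clear opening width is 722 mm.

Two 2109 mm tall posts with a header on top — a door frame. The left jamb is 40 mm wide at x = 0; the right jamb starts at x = 762. The clear opening is 762 − 40 = 722 mm.


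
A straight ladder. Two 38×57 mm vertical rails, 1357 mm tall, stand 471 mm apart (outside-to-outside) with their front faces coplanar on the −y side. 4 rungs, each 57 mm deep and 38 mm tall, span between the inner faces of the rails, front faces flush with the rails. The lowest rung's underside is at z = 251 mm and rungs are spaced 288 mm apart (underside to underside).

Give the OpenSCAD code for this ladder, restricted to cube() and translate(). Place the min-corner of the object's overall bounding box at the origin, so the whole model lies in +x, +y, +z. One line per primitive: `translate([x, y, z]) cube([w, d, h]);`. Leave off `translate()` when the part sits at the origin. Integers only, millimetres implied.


cube([38, 57, 1357]);
translate([433, 0, 0]) cube([38, 57, 1357]);
translate([38, 0, 251]) cube([395, 57, 38]);
translate([38, 0, 539]) cube([395, 57, 38]);
translate([38, 0, 827]) cube([395, 57, 38]);
translate([38, 0, 1115]) cube([395, 57, 38]);


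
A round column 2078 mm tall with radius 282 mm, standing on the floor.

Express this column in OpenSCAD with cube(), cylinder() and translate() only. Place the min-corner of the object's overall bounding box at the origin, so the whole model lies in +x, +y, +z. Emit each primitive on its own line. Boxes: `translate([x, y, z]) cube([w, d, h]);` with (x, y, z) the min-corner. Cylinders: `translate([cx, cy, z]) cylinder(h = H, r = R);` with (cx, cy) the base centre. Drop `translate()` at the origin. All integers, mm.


translate([282, 282, 0]) cylinder(h = 2078, r = 282);


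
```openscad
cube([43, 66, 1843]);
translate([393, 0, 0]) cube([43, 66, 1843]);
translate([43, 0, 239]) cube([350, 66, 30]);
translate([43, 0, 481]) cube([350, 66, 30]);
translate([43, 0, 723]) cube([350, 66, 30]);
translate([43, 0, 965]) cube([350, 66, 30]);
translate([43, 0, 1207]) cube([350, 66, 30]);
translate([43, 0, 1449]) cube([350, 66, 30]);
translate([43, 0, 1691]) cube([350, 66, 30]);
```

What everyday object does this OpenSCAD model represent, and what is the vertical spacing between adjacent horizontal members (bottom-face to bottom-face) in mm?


A ladder. The rung spacing is 242 mm.

Two tall 43×66 posts with 7 short bars between them — a ladder. Adjacent rungs sit at z = 239 and z = 481, so the spacing is 481 − 239 = 242 mm.


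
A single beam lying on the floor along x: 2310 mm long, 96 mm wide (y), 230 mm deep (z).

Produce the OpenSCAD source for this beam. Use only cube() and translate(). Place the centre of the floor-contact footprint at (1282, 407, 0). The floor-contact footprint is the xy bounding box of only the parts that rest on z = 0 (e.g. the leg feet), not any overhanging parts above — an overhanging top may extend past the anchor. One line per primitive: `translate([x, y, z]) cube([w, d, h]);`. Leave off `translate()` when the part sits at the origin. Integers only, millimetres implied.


translate([127, 359, 0]) cube([2310, 96, 230]);


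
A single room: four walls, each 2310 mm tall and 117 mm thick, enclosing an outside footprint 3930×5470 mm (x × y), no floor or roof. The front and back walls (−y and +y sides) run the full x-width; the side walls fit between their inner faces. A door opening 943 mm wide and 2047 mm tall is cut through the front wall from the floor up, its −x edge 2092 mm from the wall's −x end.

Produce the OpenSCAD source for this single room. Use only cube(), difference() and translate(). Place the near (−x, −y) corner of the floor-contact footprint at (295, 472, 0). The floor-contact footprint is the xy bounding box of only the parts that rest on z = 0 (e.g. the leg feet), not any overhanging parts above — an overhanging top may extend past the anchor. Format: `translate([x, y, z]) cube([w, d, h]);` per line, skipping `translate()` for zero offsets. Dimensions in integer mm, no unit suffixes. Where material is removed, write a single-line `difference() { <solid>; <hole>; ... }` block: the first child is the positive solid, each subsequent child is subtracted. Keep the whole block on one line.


difference() { translate([295, 472, 0]) cube([3930, 117, 2310]); translate([2387, 472, 0]) cube([943, 117, 2047]); }
translate([295, 5825, 0]) cube([3930, 117, 2310]);
translate([295, 589, 0]) cube([117, 5236, 2310]);
translate([4108, 589, 0]) cube([117, 5236, 2310]);


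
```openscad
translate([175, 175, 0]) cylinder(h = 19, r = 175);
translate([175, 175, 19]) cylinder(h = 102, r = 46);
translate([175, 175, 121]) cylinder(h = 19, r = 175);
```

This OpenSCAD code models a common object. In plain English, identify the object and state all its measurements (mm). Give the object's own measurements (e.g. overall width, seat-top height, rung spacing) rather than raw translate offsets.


A spool: two coaxial disc flanges of radius 175 mm and thickness 19 mm, joined by a core cylinder of radius 46 mm and height 102 mm. The lower flange rests on z = 0 and the three cylinders share a vertical axis.


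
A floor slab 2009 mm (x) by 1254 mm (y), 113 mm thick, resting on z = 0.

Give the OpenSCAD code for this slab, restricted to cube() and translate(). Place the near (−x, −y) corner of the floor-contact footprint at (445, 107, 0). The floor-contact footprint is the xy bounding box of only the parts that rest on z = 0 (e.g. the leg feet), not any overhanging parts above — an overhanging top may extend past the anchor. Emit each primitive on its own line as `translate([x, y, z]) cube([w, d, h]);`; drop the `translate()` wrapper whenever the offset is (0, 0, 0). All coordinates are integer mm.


translate([445, 107, 0]) cube([2009, 1254, 113]);


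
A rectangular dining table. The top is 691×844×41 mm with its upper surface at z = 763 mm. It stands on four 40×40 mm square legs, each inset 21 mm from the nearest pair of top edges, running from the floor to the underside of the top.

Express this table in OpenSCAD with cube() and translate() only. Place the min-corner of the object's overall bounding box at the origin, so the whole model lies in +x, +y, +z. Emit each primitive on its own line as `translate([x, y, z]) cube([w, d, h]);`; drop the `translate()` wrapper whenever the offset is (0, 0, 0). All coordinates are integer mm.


translate([0, 0, 722]) cube([691, 844, 41]);
translate([21, 21, 0]) cube([40, 40, 722]);
translate([630, 21, 0]) cube([40, 40, 722]);
translate([21, 783, 0]) cube([40, 40, 722]);
translate([630, 783, 0]) cube([40, 40, 722]);


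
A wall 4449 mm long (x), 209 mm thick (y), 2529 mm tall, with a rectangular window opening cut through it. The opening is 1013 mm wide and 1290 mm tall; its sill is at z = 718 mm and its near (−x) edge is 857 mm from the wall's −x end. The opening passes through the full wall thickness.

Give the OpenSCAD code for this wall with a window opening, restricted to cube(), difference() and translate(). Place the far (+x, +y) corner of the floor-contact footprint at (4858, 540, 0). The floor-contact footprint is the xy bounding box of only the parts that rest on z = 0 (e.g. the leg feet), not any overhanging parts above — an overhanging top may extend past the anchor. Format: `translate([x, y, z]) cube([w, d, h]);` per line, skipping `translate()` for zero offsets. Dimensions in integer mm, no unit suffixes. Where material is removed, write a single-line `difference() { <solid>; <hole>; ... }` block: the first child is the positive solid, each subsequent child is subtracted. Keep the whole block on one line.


difference() { translate([409, 331, 0]) cube([4449, 209, 2529]); translate([1266, 331, 718]) cube([1013, 209, 1290]); }


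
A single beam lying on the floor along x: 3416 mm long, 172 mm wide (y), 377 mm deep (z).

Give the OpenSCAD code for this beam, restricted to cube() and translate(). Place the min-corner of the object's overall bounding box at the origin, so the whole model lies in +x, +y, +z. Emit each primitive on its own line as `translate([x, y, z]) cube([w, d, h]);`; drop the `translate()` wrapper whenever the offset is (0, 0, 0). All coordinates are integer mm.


cube([3416, 172, 377]);


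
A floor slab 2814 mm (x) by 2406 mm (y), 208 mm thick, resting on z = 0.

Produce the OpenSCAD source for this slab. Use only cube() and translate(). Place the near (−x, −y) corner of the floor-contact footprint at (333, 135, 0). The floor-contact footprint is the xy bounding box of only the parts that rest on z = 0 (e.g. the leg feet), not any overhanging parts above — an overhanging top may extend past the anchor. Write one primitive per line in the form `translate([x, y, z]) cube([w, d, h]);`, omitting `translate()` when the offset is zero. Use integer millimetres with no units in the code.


translate([333, 135, 0]) cube([2814, 2406, 208]);


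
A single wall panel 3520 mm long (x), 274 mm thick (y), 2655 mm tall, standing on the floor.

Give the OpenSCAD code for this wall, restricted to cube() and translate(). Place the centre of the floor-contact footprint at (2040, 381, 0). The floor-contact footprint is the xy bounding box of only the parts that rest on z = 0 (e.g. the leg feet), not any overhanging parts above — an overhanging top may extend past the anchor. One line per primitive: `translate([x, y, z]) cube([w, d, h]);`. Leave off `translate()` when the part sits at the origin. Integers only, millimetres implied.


translate([280, 244, 0]) cube([3520, 274, 2655]);


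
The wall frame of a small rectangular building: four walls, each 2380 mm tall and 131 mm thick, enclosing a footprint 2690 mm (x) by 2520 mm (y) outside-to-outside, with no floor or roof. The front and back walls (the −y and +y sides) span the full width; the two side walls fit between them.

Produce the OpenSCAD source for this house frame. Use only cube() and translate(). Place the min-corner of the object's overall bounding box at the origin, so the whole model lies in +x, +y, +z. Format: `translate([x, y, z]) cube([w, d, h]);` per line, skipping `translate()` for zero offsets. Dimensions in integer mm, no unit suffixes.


cube([2690, 131, 2380]);
translate([0, 2389, 0]) cube([2690, 131, 2380]);
translate([0, 131, 0]) cube([131, 2258, 2380]);
translate([2559, 131, 0]) cube([131, 2258, 2380]);


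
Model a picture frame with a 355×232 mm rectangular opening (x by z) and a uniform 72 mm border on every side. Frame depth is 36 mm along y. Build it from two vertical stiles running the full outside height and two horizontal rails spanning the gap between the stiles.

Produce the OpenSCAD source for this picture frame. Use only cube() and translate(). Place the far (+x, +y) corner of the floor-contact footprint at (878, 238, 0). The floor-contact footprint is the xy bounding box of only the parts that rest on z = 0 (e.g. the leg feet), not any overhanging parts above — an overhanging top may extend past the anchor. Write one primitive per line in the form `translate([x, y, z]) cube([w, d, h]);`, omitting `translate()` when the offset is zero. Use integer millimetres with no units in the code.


translate([379, 202, 0]) cube([72, 36, 376]);
translate([806, 202, 0]) cube([72, 36, 376]);
translate([451, 202, 0]) cube([355, 36, 72]);
translate([451, 202, 304]) cube([355, 36, 72]);


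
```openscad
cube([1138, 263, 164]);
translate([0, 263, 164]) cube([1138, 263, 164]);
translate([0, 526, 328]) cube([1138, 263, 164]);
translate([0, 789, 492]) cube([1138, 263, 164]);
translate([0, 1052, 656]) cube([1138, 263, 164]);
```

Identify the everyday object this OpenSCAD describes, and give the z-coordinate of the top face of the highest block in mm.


A staircase. The total rise is 820 mm.

5 identical blocks, each offset up and back from the previous — a staircase. Each step is 164 mm tall and there are 5 of them, so the total rise is 5 × 164 = 820 mm.


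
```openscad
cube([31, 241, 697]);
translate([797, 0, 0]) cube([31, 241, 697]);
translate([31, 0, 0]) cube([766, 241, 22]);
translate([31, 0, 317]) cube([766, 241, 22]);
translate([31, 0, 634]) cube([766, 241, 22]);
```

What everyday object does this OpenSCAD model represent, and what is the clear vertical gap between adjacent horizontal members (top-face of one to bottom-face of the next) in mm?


A bookshelf. The clear shelf gap is 295 mm.

Two tall side panels with 3 horizontal boards between them — a bookshelf. The first two shelf undersides are at z = 0 and z = 317; with shelf thickness 22, the clear gap is 317 − 0 − 22 = 295 mm.


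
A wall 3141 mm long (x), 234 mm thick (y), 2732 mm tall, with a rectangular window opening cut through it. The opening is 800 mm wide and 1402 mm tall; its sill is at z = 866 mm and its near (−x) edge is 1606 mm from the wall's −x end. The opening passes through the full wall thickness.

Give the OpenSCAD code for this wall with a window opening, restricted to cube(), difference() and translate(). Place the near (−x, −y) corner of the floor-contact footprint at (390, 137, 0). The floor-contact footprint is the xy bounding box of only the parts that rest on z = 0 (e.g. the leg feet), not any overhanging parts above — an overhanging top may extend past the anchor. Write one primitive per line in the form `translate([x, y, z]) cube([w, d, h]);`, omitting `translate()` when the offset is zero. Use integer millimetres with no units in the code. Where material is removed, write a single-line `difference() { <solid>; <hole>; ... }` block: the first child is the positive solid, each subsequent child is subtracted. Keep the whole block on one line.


difference() { translate([390, 137, 0]) cube([3141, 234, 2732]); translate([1996, 137, 866]) cube([800, 234, 1402]); }


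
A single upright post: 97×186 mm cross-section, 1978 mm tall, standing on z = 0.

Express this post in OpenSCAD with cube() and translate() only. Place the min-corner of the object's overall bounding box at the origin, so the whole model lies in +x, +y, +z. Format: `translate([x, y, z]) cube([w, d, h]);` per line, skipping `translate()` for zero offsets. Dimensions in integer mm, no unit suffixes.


cube([97, 186, 1978]);


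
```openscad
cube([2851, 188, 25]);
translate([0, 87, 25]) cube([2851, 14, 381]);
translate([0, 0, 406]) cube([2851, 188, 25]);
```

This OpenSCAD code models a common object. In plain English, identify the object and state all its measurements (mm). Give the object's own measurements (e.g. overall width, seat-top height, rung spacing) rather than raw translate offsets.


An I-beam lying along x, 2851 mm long. Overall section height 431 mm. Two flanges 188 mm wide (y) and 25 mm thick, one on the floor and one at the top; a web 14 mm thick runs between them, centred on the flange width.


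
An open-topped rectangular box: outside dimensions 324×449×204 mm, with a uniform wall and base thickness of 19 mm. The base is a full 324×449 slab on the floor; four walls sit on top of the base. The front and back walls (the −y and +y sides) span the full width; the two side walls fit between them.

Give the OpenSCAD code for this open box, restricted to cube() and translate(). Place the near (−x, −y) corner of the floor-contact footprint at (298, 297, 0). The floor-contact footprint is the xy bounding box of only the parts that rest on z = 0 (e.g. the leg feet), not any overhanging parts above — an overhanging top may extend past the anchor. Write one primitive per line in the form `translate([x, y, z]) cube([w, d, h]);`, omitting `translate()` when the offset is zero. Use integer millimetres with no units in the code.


translate([298, 297, 0]) cube([324, 449, 19]);
translate([298, 297, 19]) cube([324, 19, 185]);
translate([298, 727, 19]) cube([324, 19, 185]);
translate([298, 316, 19]) cube([19, 411, 185]);
translate([603, 316, 19]) cube([19, 411, 185]);


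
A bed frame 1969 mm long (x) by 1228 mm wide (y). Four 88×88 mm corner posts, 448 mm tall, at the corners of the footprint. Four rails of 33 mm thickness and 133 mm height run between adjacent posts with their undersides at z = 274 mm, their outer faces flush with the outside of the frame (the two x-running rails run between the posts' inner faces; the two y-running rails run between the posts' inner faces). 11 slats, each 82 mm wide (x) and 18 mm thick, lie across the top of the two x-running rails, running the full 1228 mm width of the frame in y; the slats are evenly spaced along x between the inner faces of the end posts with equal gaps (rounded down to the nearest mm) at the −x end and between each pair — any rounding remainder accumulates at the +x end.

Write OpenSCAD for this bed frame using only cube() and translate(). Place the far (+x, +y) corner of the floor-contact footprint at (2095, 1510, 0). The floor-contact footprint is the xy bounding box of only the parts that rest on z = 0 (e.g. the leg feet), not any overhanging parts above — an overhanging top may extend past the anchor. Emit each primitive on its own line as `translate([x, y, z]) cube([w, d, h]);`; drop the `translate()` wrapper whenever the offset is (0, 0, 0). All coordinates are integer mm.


// slat z = rail_z + rail_h = 274 + 133 = 407
// slat gap = ⌊(1793 − 11·82) / 12⌋ = 74
translate([126, 282, 0]) cube([88, 88, 448]);
translate([126, 1422, 0]) cube([88, 88, 448]);
translate([2007, 282, 0]) cube([88, 88, 448]);
translate([2007, 1422, 0]) cube([88, 88, 448]);
translate([214, 282, 274]) cube([1793, 33, 133]);
translate([214, 1477, 274]) cube([1793, 33, 133]);
translate([126, 370, 274]) cube([33, 1052, 133]);
translate([2062, 370, 274]) cube([33, 1052, 133]);
translate([288, 282, 407]) cube([82, 1228, 18]);
translate([444, 282, 407]) cube([82, 1228, 18]);
translate([600, 282, 407]) cube([82, 1228, 18]);
translate([756, 282, 407]) cube([82, 1228, 18]);
translate([912, 282, 407]) cube([82, 1228, 18]);
translate([1068, 282, 407]) cube([82, 1228, 18]);
translate([1224, 282, 407]) cube([82, 1228, 18]);
translate([1380, 282, 407]) cube([82, 1228, 18]);
translate([1536, 282, 407]) cube([82, 1228, 18]);
translate([1692, 282, 407]) cube([82, 1228, 18]);
translate([1848, 282, 407]) cube([82, 1228, 18]);


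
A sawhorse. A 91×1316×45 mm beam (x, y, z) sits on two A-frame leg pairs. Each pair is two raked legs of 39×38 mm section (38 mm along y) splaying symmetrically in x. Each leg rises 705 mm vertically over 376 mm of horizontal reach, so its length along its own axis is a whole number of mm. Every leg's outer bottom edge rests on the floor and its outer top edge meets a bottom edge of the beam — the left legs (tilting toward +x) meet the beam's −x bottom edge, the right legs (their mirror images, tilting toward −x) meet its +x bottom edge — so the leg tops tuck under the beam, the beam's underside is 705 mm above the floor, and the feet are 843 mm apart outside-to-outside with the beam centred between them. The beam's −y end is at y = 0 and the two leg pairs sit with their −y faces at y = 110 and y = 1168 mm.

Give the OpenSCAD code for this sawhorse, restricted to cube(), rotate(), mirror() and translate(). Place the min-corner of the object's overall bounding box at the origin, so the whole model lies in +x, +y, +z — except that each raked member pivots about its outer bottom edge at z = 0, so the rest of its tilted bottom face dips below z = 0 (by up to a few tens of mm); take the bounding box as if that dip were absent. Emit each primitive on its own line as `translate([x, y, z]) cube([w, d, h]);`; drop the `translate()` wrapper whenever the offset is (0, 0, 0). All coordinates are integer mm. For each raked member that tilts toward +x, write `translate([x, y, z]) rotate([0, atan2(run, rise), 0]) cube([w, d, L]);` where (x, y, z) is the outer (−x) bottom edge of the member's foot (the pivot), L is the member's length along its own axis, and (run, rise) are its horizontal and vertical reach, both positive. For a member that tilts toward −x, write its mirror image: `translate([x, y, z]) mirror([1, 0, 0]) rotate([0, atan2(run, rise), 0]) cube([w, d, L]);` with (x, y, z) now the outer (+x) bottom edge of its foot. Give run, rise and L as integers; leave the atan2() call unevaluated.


translate([376, 0, 705]) cube([91, 1316, 45]);
translate([0, 110, 0]) rotate([0, atan2(376, 705), 0]) cube([39, 38, 799]);
translate([843, 110, 0]) mirror([1, 0, 0]) rotate([0, atan2(376, 705), 0]) cube([39, 38, 799]);
translate([0, 1168, 0]) rotate([0, atan2(376, 705), 0]) cube([39, 38, 799]);
translate([843, 1168, 0]) mirror([1, 0, 0]) rotate([0, atan2(376, 705), 0]) cube([39, 38, 799]);


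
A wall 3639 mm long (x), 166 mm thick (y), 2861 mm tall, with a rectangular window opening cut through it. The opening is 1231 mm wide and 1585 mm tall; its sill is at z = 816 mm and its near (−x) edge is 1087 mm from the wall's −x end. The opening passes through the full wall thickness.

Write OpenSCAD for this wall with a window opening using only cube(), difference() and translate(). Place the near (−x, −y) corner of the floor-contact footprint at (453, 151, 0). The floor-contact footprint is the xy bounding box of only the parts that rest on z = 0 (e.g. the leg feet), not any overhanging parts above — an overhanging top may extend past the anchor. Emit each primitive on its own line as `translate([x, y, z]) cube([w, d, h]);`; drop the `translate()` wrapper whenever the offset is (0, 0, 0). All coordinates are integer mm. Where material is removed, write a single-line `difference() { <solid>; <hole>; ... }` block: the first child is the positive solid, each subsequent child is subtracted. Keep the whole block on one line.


difference() { translate([453, 151, 0]) cube([3639, 166, 2861]); translate([1540, 151, 816]) cube([1231, 166, 1585]); }


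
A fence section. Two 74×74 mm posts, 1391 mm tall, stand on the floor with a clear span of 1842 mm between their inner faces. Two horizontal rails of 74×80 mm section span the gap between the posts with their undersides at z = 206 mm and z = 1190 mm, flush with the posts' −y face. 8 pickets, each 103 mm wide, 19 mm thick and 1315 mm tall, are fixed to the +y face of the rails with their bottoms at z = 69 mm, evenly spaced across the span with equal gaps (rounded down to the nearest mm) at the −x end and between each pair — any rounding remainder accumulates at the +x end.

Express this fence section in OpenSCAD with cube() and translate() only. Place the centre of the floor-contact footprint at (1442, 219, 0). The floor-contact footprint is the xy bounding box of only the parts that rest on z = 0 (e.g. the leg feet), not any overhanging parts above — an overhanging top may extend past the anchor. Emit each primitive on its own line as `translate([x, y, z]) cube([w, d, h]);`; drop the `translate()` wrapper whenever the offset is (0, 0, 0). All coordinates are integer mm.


translate([447, 182, 0]) cube([74, 74, 1391]);
translate([2363, 182, 0]) cube([74, 74, 1391]);
translate([521, 182, 206]) cube([1842, 74, 80]);
translate([521, 182, 1190]) cube([1842, 74, 80]);
translate([634, 256, 69]) cube([103, 19, 1315]);
translate([850, 256, 69]) cube([103, 19, 1315]);
translate([1066, 256, 69]) cube([103, 19, 1315]);
translate([1282, 256, 69]) cube([103, 19, 1315]);
translate([1498, 256, 69]) cube([103, 19, 1315]);
translate([1714, 256, 69]) cube([103, 19, 1315]);
translate([1930, 256, 69]) cube([103, 19, 1315]);
translate([2146, 256, 69]) cube([103, 19, 1315]);


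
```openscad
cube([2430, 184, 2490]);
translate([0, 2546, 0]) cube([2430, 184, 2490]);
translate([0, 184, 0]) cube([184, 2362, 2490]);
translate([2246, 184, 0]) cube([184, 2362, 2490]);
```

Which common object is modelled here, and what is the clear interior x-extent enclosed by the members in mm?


A house (or room) frame. The interior width is 2062 mm.

Four 2490 mm walls enclosing a rectangle with no floor or roof — a room or house frame. Outside width is 2430 mm and wall thickness is 184 mm, so the interior width is 2430 − 2 × 184 = 2062 mm.


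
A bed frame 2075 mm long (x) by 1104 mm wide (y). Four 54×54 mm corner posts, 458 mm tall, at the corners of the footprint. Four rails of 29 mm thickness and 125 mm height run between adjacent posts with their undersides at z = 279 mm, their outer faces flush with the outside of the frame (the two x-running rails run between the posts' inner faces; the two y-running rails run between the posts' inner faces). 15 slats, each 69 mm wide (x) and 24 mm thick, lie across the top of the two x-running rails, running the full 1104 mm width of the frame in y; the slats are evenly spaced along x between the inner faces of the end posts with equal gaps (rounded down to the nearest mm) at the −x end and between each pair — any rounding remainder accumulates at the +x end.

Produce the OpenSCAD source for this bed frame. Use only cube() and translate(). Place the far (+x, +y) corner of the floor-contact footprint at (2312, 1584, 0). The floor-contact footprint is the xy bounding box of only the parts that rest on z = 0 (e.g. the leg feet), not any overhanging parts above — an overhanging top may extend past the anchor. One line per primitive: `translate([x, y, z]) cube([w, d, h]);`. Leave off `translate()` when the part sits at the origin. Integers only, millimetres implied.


translate([237, 480, 0]) cube([54, 54, 458]);
translate([237, 1530, 0]) cube([54, 54, 458]);
translate([2258, 480, 0]) cube([54, 54, 458]);
translate([2258, 1530, 0]) cube([54, 54, 458]);
translate([291, 480, 279]) cube([1967, 29, 125]);
translate([291, 1555, 279]) cube([1967, 29, 125]);
translate([237, 534, 279]) cube([29, 996, 125]);
translate([2283, 534, 279]) cube([29, 996, 125]);
translate([349, 480, 404]) cube([69, 1104, 24]);
translate([476, 480, 404]) cube([69, 1104, 24]);
translate([603, 480, 404]) cube([69, 1104, 24]);
translate([730, 480, 404]) cube([69, 1104, 24]);
translate([857, 480, 404]) cube([69, 1104, 24]);
translate([984, 480, 404]) cube([69, 1104, 24]);
translate([1111, 480, 404]) cube([69, 1104, 24]);
translate([1238, 480, 404]) cube([69, 1104, 24]);
translate([1365, 480, 404]) cube([69, 1104, 24]);
translate([1492, 480, 404]) cube([69, 1104, 24]);
translate([1619, 480, 404]) cube([69, 1104, 24]);
translate([1746, 480, 404]) cube([69, 1104, 24]);
translate([1873, 480, 404]) cube([69, 1104, 24]);
translate([2000, 480, 404]) cube([69, 1104, 24]);
translate([2127, 480, 404]) cube([69, 1104, 24]);


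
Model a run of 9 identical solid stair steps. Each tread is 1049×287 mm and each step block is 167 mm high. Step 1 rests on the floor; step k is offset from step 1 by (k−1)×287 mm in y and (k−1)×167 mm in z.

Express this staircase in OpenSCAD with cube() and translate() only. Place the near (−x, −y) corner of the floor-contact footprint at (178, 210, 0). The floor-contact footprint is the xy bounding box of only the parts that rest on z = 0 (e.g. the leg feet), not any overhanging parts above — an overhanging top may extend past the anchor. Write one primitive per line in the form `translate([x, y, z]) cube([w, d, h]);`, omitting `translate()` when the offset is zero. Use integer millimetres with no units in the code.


translate([178, 210, 0]) cube([1049, 287, 167]);
translate([178, 497, 167]) cube([1049, 287, 167]);
translate([178, 784, 334]) cube([1049, 287, 167]);
translate([178, 1071, 501]) cube([1049, 287, 167]);
translate([178, 1358, 668]) cube([1049, 287, 167]);
translate([178, 1645, 835]) cube([1049, 287, 167]);
translate([178, 1932, 1002]) cube([1049, 287, 167]);
translate([178, 2219, 1169]) cube([1049, 287, 167]);
translate([178, 2506, 1336]) cube([1049, 287, 167]);


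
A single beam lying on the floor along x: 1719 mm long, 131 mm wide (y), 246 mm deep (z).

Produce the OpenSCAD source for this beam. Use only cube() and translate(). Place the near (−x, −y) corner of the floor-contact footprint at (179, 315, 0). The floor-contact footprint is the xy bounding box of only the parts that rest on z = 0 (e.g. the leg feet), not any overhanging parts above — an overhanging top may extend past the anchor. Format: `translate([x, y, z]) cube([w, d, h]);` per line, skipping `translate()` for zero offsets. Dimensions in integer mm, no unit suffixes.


translate([179, 315, 0]) cube([1719, 131, 246]);


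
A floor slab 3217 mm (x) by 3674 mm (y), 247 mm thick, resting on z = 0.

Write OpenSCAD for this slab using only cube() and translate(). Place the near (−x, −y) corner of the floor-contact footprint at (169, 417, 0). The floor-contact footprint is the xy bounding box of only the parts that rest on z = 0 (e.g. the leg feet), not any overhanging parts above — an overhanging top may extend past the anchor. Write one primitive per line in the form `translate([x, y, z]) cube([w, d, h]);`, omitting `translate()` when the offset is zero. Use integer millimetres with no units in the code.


translate([169, 417, 0]) cube([3217, 3674, 247]);


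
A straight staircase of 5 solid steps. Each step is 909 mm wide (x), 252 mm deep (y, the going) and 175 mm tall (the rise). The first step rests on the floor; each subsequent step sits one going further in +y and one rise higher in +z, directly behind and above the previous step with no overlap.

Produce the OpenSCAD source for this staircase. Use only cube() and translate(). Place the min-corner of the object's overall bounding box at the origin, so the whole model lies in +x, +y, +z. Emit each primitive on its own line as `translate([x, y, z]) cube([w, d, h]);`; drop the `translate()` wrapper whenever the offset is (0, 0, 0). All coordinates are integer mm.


cube([909, 252, 175]);
translate([0, 252, 175]) cube([909, 252, 175]);
translate([0, 504, 350]) cube([909, 252, 175]);
translate([0, 756, 525]) cube([909, 252, 175]);
translate([0, 1008, 700]) cube([909, 252, 175]);


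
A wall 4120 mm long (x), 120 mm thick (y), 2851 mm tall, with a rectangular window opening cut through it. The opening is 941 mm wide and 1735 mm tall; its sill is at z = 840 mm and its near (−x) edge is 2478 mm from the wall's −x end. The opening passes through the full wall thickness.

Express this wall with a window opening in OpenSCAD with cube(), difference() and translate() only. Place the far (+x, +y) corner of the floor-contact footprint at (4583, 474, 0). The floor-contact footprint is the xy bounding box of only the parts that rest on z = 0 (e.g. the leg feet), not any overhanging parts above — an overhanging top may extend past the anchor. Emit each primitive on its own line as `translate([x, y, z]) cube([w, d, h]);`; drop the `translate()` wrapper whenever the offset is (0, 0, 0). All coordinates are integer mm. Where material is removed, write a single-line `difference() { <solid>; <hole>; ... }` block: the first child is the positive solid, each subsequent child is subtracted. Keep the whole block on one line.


difference() { translate([463, 354, 0]) cube([4120, 120, 2851]); translate([2941, 354, 840]) cube([941, 120, 1735]); }


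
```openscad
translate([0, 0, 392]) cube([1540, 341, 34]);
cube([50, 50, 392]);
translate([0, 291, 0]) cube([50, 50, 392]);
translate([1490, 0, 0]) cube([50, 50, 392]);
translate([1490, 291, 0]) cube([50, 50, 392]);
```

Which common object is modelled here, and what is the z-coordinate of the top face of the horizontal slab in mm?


A bench. The seat-top height is 426 mm.

A long slab on four corner posts — a bench. The slab sits at z = 392 with thickness 34, so the top is 392 + 34 = 426 mm.


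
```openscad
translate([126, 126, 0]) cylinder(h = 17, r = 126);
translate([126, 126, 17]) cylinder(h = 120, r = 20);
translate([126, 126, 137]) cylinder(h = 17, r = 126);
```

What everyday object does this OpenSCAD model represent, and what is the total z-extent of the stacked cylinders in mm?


A spool. The overall height is 154 mm.

Three coaxial cylinders, large–small–large — a spool. Two 17 mm flanges and a 120 mm core give 17 + 120 + 17 = 154 mm.


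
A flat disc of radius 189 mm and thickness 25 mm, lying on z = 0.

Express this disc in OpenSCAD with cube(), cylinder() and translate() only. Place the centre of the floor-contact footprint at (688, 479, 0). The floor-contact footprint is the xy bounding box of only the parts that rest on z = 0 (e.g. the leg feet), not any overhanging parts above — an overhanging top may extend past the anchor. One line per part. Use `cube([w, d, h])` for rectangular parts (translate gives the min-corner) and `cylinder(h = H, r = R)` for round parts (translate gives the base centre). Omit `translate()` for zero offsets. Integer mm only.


translate([688, 479, 0]) cylinder(h = 25, r = 189);


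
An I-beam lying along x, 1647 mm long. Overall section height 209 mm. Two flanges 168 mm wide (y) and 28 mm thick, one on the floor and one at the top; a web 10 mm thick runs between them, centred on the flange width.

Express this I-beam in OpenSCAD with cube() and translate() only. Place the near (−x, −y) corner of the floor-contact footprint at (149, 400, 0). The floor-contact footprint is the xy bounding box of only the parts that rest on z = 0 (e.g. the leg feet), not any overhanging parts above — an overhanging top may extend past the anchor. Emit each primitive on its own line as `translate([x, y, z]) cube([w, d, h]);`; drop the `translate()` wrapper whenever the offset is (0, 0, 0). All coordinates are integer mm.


translate([149, 400, 0]) cube([1647, 168, 28]);
translate([149, 479, 28]) cube([1647, 10, 153]);
translate([149, 400, 181]) cube([1647, 168, 28]);


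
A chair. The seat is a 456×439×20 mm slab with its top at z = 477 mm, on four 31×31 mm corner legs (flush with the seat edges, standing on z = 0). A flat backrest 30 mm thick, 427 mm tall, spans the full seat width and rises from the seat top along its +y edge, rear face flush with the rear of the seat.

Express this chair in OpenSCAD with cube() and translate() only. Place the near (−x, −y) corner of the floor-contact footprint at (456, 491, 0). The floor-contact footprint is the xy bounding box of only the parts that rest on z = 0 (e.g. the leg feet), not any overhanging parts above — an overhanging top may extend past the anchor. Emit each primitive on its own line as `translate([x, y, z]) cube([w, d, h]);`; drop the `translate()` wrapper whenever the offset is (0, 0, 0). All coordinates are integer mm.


translate([456, 491, 457]) cube([456, 439, 20]);
translate([456, 491, 0]) cube([31, 31, 457]);
translate([881, 491, 0]) cube([31, 31, 457]);
translate([456, 899, 0]) cube([31, 31, 457]);
translate([881, 899, 0]) cube([31, 31, 457]);
translate([456, 900, 477]) cube([456, 30, 427]);


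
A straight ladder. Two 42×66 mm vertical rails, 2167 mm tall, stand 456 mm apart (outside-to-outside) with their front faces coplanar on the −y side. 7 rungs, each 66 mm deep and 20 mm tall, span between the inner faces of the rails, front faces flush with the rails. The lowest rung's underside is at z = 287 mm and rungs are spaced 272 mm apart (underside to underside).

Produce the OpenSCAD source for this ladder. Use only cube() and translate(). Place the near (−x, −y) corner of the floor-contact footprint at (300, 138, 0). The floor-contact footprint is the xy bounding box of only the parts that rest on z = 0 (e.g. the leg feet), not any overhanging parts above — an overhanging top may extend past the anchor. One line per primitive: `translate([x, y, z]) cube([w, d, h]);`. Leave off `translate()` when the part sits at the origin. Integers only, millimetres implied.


// rung span = 456 - 2*42 = 372
// rung[k] z = 287 + k*272
translate([300, 138, 0]) cube([42, 66, 2167]);
translate([714, 138, 0]) cube([42, 66, 2167]);
translate([342, 138, 287]) cube([372, 66, 20]);
translate([342, 138, 559]) cube([372, 66, 20]);
translate([342, 138, 831]) cube([372, 66, 20]);
translate([342, 138, 1103]) cube([372, 66, 20]);
translate([342, 138, 1375]) cube([372, 66, 20]);
translate([342, 138, 1647]) cube([372, 66, 20]);
translate([342, 138, 1919]) cube([372, 66, 20]);


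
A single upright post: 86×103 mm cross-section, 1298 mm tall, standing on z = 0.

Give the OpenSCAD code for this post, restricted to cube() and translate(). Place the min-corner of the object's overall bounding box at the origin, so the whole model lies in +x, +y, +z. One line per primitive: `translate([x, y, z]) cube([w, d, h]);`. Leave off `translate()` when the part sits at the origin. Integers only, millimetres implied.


cube([86, 103, 1298]);


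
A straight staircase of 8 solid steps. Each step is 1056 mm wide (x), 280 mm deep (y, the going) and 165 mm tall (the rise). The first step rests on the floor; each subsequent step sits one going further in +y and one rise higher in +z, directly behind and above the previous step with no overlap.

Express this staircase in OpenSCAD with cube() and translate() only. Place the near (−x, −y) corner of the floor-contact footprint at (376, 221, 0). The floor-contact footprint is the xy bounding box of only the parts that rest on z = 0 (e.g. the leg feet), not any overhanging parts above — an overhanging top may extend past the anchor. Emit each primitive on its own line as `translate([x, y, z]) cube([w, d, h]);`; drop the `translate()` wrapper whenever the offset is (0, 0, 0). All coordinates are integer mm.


translate([376, 221, 0]) cube([1056, 280, 165]);
translate([376, 501, 165]) cube([1056, 280, 165]);
translate([376, 781, 330]) cube([1056, 280, 165]);
translate([376, 1061, 495]) cube([1056, 280, 165]);
translate([376, 1341, 660]) cube([1056, 280, 165]);
translate([376, 1621, 825]) cube([1056, 280, 165]);
translate([376, 1901, 990]) cube([1056, 280, 165]);
translate([376, 2181, 1155]) cube([1056, 280, 165]);


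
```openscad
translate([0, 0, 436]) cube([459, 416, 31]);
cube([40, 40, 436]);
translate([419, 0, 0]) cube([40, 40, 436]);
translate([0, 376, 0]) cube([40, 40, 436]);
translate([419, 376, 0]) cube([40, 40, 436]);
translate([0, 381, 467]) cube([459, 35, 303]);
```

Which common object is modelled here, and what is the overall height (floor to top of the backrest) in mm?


A chair. The overall height is 770 mm.

A slab on four corner posts with a tall panel at the back — a chair. The seat slab sits at z = 436 with thickness 31, and the 303 mm backrest starts at the seat top, so the overall height is 436 + 31 + 303 = 770 mm.
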